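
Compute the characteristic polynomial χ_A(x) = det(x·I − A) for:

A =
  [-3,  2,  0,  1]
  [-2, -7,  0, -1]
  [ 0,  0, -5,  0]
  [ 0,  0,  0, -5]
x^4 + 20*x^3 + 150*x^2 + 500*x + 625

Expanding det(x·I − A) (e.g. by cofactor expansion or by noting that A is similar to its Jordan form J, which has the same characteristic polynomial as A) gives
  χ_A(x) = x^4 + 20*x^3 + 150*x^2 + 500*x + 625
which factors as (x + 5)^4. The eigenvalues (with algebraic multiplicities) are λ = -5 with multiplicity 4.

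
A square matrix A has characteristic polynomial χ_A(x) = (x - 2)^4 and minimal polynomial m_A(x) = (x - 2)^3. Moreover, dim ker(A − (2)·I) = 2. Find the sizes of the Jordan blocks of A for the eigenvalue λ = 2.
Block sizes for λ = 2: [3, 1]

Step 1 — from the characteristic polynomial, algebraic multiplicity of λ = 2 is 4. From dim ker(A − (2)·I) = 2, there are exactly 2 Jordan blocks for λ = 2.
Step 2 — from the minimal polynomial, the factor (x − 2)^3 tells us the largest block for λ = 2 has size 3.
Step 3 — with total size 4, 2 blocks, and largest block 3, the block sizes (in nonincreasing order) are [3, 1].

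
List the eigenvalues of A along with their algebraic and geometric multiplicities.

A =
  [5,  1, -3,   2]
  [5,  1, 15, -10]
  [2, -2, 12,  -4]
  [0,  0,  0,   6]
λ = 6: alg = 4, geom = 3

Step 1 — factor the characteristic polynomial to read off the algebraic multiplicities:
  χ_A(x) = (x - 6)^4

Step 2 — compute geometric multiplicities via the rank-nullity identity g(λ) = n − rank(A − λI):
  rank(A − (6)·I) = 1, so dim ker(A − (6)·I) = n − 1 = 3

Summary:
  λ = 6: algebraic multiplicity = 4, geometric multiplicity = 3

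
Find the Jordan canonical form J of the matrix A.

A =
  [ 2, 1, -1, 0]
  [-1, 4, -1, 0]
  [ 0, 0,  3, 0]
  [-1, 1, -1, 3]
J_2(3) ⊕ J_1(3) ⊕ J_1(3)

The characteristic polynomial is
  det(x·I − A) = x^4 - 12*x^3 + 54*x^2 - 108*x + 81 = (x - 3)^4

Eigenvalues and multiplicities (the geometric multiplicity of λ is n − rank(A − λI), which equals the number of Jordan blocks for λ):
  λ = 3: algebraic multiplicity = 4, geometric multiplicity = 3

Determining the block sizes for each eigenvalue:
  λ = 3: 3 blocks summing to 4 forces exactly one block of size 2 and the rest size 1 → block sizes [2, 1, 1]

Assembling the blocks gives a Jordan form
J =
  [3, 1, 0, 0]
  [0, 3, 0, 0]
  [0, 0, 3, 0]
  [0, 0, 0, 3]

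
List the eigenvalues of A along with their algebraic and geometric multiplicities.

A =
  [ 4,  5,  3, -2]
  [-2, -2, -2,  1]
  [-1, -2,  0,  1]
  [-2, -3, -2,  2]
λ = 1: alg = 4, geom = 2

Step 1 — factor the characteristic polynomial to read off the algebraic multiplicities:
  χ_A(x) = (x - 1)^4

Step 2 — compute geometric multiplicities via the rank-nullity identity g(λ) = n − rank(A − λI):
  rank(A − (1)·I) = 2, so dim ker(A − (1)·I) = n − 2 = 2

Summary:
  λ = 1: algebraic multiplicity = 4, geometric multiplicity = 2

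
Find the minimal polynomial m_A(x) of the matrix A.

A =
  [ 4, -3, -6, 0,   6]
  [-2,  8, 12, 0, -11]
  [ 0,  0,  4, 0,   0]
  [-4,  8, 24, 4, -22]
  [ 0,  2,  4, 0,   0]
x^3 - 12*x^2 + 48*x - 64

The characteristic polynomial is χ_A(x) = (x - 4)^5, so the eigenvalues are known. The minimal polynomial is
  m_A(x) = Π_λ (x − λ)^{k_λ}
where k_λ is the size of the *largest* Jordan block for λ (equivalently, the smallest k with (A − λI)^k v = 0 for every generalised eigenvector v of λ).

  λ = 4: largest Jordan block has size 3, contributing (x − 4)^3

So m_A(x) = (x - 4)^3 = x^3 - 12*x^2 + 48*x - 64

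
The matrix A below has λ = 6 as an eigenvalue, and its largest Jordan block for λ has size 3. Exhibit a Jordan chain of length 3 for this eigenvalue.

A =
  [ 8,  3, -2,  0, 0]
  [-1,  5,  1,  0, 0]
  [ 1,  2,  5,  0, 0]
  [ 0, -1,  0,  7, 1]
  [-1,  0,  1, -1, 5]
A Jordan chain for λ = 6 of length 3:
v_1 = (-1, 0, -1, 0, 0)ᵀ
v_2 = (2, -1, 1, 0, -1)ᵀ
v_3 = (1, 0, 0, 0, 0)ᵀ

Let N = A − (6)·I. We want v_3 with N^3 v_3 = 0 but N^2 v_3 ≠ 0; then v_{j-1} := N · v_j for j = 3, …, 2.

Pick v_3 = (1, 0, 0, 0, 0)ᵀ.
Then v_2 = N · v_3 = (2, -1, 1, 0, -1)ᵀ.
Then v_1 = N · v_2 = (-1, 0, -1, 0, 0)ᵀ.

Sanity check: (A − (6)·I) v_1 = (0, 0, 0, 0, 0)ᵀ = 0. ✓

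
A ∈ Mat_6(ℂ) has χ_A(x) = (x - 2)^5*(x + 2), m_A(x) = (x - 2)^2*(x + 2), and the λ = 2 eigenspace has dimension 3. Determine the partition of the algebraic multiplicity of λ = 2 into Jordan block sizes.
Block sizes for λ = 2: [2, 2, 1]

Step 1 — from the characteristic polynomial, algebraic multiplicity of λ = 2 is 5. From dim ker(A − (2)·I) = 3, there are exactly 3 Jordan blocks for λ = 2.
Step 2 — from the minimal polynomial, the factor (x − 2)^2 tells us the largest block for λ = 2 has size 2.
Step 3 — with total size 5, 3 blocks, and largest block 2, the block sizes (in nonincreasing order) are [2, 2, 1].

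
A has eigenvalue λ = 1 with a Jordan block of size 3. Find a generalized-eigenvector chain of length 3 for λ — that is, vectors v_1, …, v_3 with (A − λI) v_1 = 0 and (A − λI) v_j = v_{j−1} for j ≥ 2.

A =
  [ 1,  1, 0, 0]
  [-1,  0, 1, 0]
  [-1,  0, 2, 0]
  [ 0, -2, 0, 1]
A Jordan chain for λ = 1 of length 3:
v_1 = (-1, 0, -1, 2)ᵀ
v_2 = (0, -1, -1, 0)ᵀ
v_3 = (1, 0, 0, 0)ᵀ

Let N = A − (1)·I. We want v_3 with N^3 v_3 = 0 but N^2 v_3 ≠ 0; then v_{j-1} := N · v_j for j = 3, …, 2.

Pick v_3 = (1, 0, 0, 0)ᵀ.
Then v_2 = N · v_3 = (0, -1, -1, 0)ᵀ.
Then v_1 = N · v_2 = (-1, 0, -1, 2)ᵀ.

Sanity check: (A − (1)·I) v_1 = (0, 0, 0, 0)ᵀ = 0. ✓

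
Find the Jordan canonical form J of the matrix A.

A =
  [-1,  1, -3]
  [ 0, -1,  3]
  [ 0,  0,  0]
J_2(-1) ⊕ J_1(0)

The characteristic polynomial is
  det(x·I − A) = x^3 + 2*x^2 + x = x*(x + 1)^2

Eigenvalues and multiplicities (the geometric multiplicity of λ is n − rank(A − λI), which equals the number of Jordan blocks for λ):
  λ = -1: algebraic multiplicity = 2, geometric multiplicity = 1
  λ = 0: algebraic multiplicity = 1, geometric multiplicity = 1

Determining the block sizes for each eigenvalue:
  λ = -1: one block (gm = 1), so the single block has size am = 2 → block sizes [2]
  λ = 0: one block (gm = 1), so the single block has size am = 1 → block sizes [1]

Assembling the blocks gives a Jordan form
J =
  [-1,  1, 0]
  [ 0, -1, 0]
  [ 0,  0, 0]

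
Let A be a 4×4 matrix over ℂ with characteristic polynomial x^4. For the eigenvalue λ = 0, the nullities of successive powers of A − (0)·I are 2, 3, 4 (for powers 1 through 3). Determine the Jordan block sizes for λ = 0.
Block sizes for λ = 0: [3, 1]

From the dimensions of kernels of powers, the number of Jordan blocks of size at least j is d_j − d_{j−1} where d_j = dim ker(N^j) (with d_0 = 0). Computing the differences gives [2, 1, 1].
The number of blocks of size exactly k is (#blocks of size ≥ k) − (#blocks of size ≥ k + 1), so the partition is: 1 block(s) of size 1, 1 block(s) of size 3.
In nonincreasing order the block sizes are [3, 1].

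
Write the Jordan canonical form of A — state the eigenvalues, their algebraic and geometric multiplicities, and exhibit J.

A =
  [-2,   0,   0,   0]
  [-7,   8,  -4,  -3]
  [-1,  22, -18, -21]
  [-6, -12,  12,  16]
J_1(-2) ⊕ J_1(-2) ⊕ J_2(4)

The characteristic polynomial is
  det(x·I − A) = x^4 - 4*x^3 - 12*x^2 + 32*x + 64 = (x - 4)^2*(x + 2)^2

Eigenvalues and multiplicities (the geometric multiplicity of λ is n − rank(A − λI), which equals the number of Jordan blocks for λ):
  λ = -2: algebraic multiplicity = 2, geometric multiplicity = 2
  λ = 4: algebraic multiplicity = 2, geometric multiplicity = 1

Determining the block sizes for each eigenvalue:
  λ = -2: gm = am = 2, so every block has size 1 → block sizes [1, 1]
  λ = 4: one block (gm = 1), so the single block has size am = 2 → block sizes [2]

Assembling the blocks gives a Jordan form
J =
  [-2,  0, 0, 0]
  [ 0, -2, 0, 0]
  [ 0,  0, 4, 1]
  [ 0,  0, 0, 4]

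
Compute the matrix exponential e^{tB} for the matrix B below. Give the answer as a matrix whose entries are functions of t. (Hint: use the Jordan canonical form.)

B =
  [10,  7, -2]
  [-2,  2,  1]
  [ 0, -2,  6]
e^{tB} =
  [t^2*exp(6*t) + 4*t*exp(6*t) + exp(6*t), 2*t^2*exp(6*t) + 7*t*exp(6*t), -t^2*exp(6*t)/2 - 2*t*exp(6*t)]
  [-2*t*exp(6*t), -4*t*exp(6*t) + exp(6*t), t*exp(6*t)]
  [2*t^2*exp(6*t), 4*t^2*exp(6*t) - 2*t*exp(6*t), -t^2*exp(6*t) + exp(6*t)]

Strategy: write B = P · J · P⁻¹ where J is a Jordan canonical form, so e^{tB} = P · e^{tJ} · P⁻¹, and e^{tJ} can be computed block-by-block.

B has Jordan form
J =
  [6, 1, 0]
  [0, 6, 1]
  [0, 0, 6]
(up to reordering of blocks).

Per-block formulas:
  For a 3×3 Jordan block J_3(6): exp(t · J_3(6)) = e^(6t)·(I + t·N + (t^2/2)·N^2), where N is the 3×3 nilpotent shift.

After assembling e^{tJ} and conjugating by P, we get:

e^{tB} =
  [t^2*exp(6*t) + 4*t*exp(6*t) + exp(6*t), 2*t^2*exp(6*t) + 7*t*exp(6*t), -t^2*exp(6*t)/2 - 2*t*exp(6*t)]
  [-2*t*exp(6*t), -4*t*exp(6*t) + exp(6*t), t*exp(6*t)]
  [2*t^2*exp(6*t), 4*t^2*exp(6*t) - 2*t*exp(6*t), -t^2*exp(6*t) + exp(6*t)]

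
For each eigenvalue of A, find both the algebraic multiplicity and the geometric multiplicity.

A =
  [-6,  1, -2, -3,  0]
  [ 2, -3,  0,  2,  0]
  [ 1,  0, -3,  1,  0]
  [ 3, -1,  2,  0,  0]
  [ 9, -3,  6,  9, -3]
λ = -3: alg = 5, geom = 3

Step 1 — factor the characteristic polynomial to read off the algebraic multiplicities:
  χ_A(x) = (x + 3)^5

Step 2 — compute geometric multiplicities via the rank-nullity identity g(λ) = n − rank(A − λI):
  rank(A − (-3)·I) = 2, so dim ker(A − (-3)·I) = n − 2 = 3

Summary:
  λ = -3: algebraic multiplicity = 5, geometric multiplicity = 3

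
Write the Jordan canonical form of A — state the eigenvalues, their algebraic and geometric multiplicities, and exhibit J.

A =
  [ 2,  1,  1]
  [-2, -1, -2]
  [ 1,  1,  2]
J_2(1) ⊕ J_1(1)

The characteristic polynomial is
  det(x·I − A) = x^3 - 3*x^2 + 3*x - 1 = (x - 1)^3

Eigenvalues and multiplicities (the geometric multiplicity of λ is n − rank(A − λI), which equals the number of Jordan blocks for λ):
  λ = 1: algebraic multiplicity = 3, geometric multiplicity = 2

Determining the block sizes for each eigenvalue:
  λ = 1: 2 blocks summing to 3 forces exactly one block of size 2 and the rest size 1 → block sizes [2, 1]

Assembling the blocks gives a Jordan form
J =
  [1, 1, 0]
  [0, 1, 0]
  [0, 0, 1]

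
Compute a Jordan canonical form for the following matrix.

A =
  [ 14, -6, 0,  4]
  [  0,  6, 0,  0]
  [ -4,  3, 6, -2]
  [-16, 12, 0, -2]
J_2(6) ⊕ J_1(6) ⊕ J_1(6)

The characteristic polynomial is
  det(x·I − A) = x^4 - 24*x^3 + 216*x^2 - 864*x + 1296 = (x - 6)^4

Eigenvalues and multiplicities (the geometric multiplicity of λ is n − rank(A − λI), which equals the number of Jordan blocks for λ):
  λ = 6: algebraic multiplicity = 4, geometric multiplicity = 3

Determining the block sizes for each eigenvalue:
  λ = 6: 3 blocks summing to 4 forces exactly one block of size 2 and the rest size 1 → block sizes [2, 1, 1]

Assembling the blocks gives a Jordan form
J =
  [6, 1, 0, 0]
  [0, 6, 0, 0]
  [0, 0, 6, 0]
  [0, 0, 0, 6]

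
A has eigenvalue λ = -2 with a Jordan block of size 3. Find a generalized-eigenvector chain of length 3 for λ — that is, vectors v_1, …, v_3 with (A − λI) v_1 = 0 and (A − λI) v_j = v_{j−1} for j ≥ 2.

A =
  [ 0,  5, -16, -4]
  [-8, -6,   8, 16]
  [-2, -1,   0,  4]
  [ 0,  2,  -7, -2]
A Jordan chain for λ = -2 of length 3:
v_1 = (-4, 0, 0, -2)ᵀ
v_2 = (2, -8, -2, 0)ᵀ
v_3 = (1, 0, 0, 0)ᵀ

Let N = A − (-2)·I. We want v_3 with N^3 v_3 = 0 but N^2 v_3 ≠ 0; then v_{j-1} := N · v_j for j = 3, …, 2.

Pick v_3 = (1, 0, 0, 0)ᵀ.
Then v_2 = N · v_3 = (2, -8, -2, 0)ᵀ.
Then v_1 = N · v_2 = (-4, 0, 0, -2)ᵀ.

Sanity check: (A − (-2)·I) v_1 = (0, 0, 0, 0)ᵀ = 0. ✓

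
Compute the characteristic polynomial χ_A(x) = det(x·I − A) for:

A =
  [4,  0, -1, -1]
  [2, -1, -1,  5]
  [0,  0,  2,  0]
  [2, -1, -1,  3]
x^4 - 8*x^3 + 24*x^2 - 32*x + 16

Expanding det(x·I − A) (e.g. by cofactor expansion or by noting that A is similar to its Jordan form J, which has the same characteristic polynomial as A) gives
  χ_A(x) = x^4 - 8*x^3 + 24*x^2 - 32*x + 16
which factors as (x - 2)^4. The eigenvalues (with algebraic multiplicities) are λ = 2 with multiplicity 4.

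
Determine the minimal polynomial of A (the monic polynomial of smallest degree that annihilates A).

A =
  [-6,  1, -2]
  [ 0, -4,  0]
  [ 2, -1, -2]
x^2 + 8*x + 16

The characteristic polynomial is χ_A(x) = (x + 4)^3, so the eigenvalues are known. The minimal polynomial is
  m_A(x) = Π_λ (x − λ)^{k_λ}
where k_λ is the size of the *largest* Jordan block for λ (equivalently, the smallest k with (A − λI)^k v = 0 for every generalised eigenvector v of λ).

  λ = -4: largest Jordan block has size 2, contributing (x + 4)^2

So m_A(x) = (x + 4)^2 = x^2 + 8*x + 16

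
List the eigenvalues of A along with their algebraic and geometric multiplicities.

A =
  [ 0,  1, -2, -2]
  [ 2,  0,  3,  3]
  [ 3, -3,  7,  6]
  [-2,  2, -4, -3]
λ = 1: alg = 4, geom = 2

Step 1 — factor the characteristic polynomial to read off the algebraic multiplicities:
  χ_A(x) = (x - 1)^4

Step 2 — compute geometric multiplicities via the rank-nullity identity g(λ) = n − rank(A − λI):
  rank(A − (1)·I) = 2, so dim ker(A − (1)·I) = n − 2 = 2

Summary:
  λ = 1: algebraic multiplicity = 4, geometric multiplicity = 2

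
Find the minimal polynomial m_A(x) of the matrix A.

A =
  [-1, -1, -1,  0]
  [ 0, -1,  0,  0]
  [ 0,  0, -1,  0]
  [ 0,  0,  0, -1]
x^2 + 2*x + 1

The characteristic polynomial is χ_A(x) = (x + 1)^4, so the eigenvalues are known. The minimal polynomial is
  m_A(x) = Π_λ (x − λ)^{k_λ}
where k_λ is the size of the *largest* Jordan block for λ (equivalently, the smallest k with (A − λI)^k v = 0 for every generalised eigenvector v of λ).

  λ = -1: largest Jordan block has size 2, contributing (x + 1)^2

So m_A(x) = (x + 1)^2 = x^2 + 2*x + 1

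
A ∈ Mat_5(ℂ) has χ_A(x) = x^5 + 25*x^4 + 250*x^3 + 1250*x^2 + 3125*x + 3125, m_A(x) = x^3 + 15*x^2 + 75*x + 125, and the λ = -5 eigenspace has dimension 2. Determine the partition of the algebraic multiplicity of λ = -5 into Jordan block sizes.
Block sizes for λ = -5: [3, 2]

Step 1 — from the characteristic polynomial, algebraic multiplicity of λ = -5 is 5. From dim ker(A − (-5)·I) = 2, there are exactly 2 Jordan blocks for λ = -5.
Step 2 — from the minimal polynomial, the factor (x + 5)^3 tells us the largest block for λ = -5 has size 3.
Step 3 — with total size 5, 2 blocks, and largest block 3, the block sizes (in nonincreasing order) are [3, 2].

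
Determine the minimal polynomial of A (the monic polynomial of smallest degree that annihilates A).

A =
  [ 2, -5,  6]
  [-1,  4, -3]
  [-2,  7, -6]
x^3

The characteristic polynomial is χ_A(x) = x^3, so the eigenvalues are known. The minimal polynomial is
  m_A(x) = Π_λ (x − λ)^{k_λ}
where k_λ is the size of the *largest* Jordan block for λ (equivalently, the smallest k with (A − λI)^k v = 0 for every generalised eigenvector v of λ).

  λ = 0: largest Jordan block has size 3, contributing (x − 0)^3

So m_A(x) = x^3 = x^3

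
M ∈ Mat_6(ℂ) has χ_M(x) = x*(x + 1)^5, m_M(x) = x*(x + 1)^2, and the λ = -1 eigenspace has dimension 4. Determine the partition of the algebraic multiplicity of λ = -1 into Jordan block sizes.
Block sizes for λ = -1: [2, 1, 1, 1]

Step 1 — from the characteristic polynomial, algebraic multiplicity of λ = -1 is 5. From dim ker(M − (-1)·I) = 4, there are exactly 4 Jordan blocks for λ = -1.
Step 2 — from the minimal polynomial, the factor (x + 1)^2 tells us the largest block for λ = -1 has size 2.
Step 3 — with total size 5, 4 blocks, and largest block 2, the block sizes (in nonincreasing order) are [2, 1, 1, 1].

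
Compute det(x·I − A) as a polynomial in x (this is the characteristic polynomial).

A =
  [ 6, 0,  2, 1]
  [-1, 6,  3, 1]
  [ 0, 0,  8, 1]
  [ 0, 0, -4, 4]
x^4 - 24*x^3 + 216*x^2 - 864*x + 1296

Expanding det(x·I − A) (e.g. by cofactor expansion or by noting that A is similar to its Jordan form J, which has the same characteristic polynomial as A) gives
  χ_A(x) = x^4 - 24*x^3 + 216*x^2 - 864*x + 1296
which factors as (x - 6)^4. The eigenvalues (with algebraic multiplicities) are λ = 6 with multiplicity 4.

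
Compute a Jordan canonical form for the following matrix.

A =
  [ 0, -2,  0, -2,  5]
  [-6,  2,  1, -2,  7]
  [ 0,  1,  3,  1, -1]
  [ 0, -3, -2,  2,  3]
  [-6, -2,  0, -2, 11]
J_3(3) ⊕ J_1(3) ⊕ J_1(6)

The characteristic polynomial is
  det(x·I − A) = x^5 - 18*x^4 + 126*x^3 - 432*x^2 + 729*x - 486 = (x - 6)*(x - 3)^4

Eigenvalues and multiplicities (the geometric multiplicity of λ is n − rank(A − λI), which equals the number of Jordan blocks for λ):
  λ = 3: algebraic multiplicity = 4, geometric multiplicity = 2
  λ = 6: algebraic multiplicity = 1, geometric multiplicity = 1

Determining the block sizes for each eigenvalue:
  λ = 3: with am = 4 and gm = 2, the partition is not yet determined (e.g. several partitions of 4 into 2 parts exist). Let N = A − (3)·I. Computing rank(N^1) = 3, rank(N^2) = 2, rank(N^3) = 1; the number of blocks of size ≥ j is rank(N^{j−1}) − rank(N^j), giving [2, 1, 1]. So we have 1 block(s) of size 3, 1 block(s) of size 1 → block sizes [3, 1]
  λ = 6: one block (gm = 1), so the single block has size am = 1 → block sizes [1]

Assembling the blocks gives a Jordan form
J =
  [3, 1, 0, 0, 0]
  [0, 3, 1, 0, 0]
  [0, 0, 3, 0, 0]
  [0, 0, 0, 3, 0]
  [0, 0, 0, 0, 6]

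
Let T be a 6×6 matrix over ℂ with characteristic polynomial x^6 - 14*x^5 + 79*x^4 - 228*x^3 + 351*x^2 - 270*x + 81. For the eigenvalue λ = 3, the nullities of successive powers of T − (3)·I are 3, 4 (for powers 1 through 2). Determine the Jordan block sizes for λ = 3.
Block sizes for λ = 3: [2, 1, 1]

From the dimensions of kernels of powers, the number of Jordan blocks of size at least j is d_j − d_{j−1} where d_j = dim ker(N^j) (with d_0 = 0). Computing the differences gives [3, 1].
The number of blocks of size exactly k is (#blocks of size ≥ k) − (#blocks of size ≥ k + 1), so the partition is: 2 block(s) of size 1, 1 block(s) of size 2.
In nonincreasing order the block sizes are [2, 1, 1].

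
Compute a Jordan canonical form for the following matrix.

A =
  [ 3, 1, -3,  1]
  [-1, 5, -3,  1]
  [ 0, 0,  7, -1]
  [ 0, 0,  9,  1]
J_2(4) ⊕ J_2(4)

The characteristic polynomial is
  det(x·I − A) = x^4 - 16*x^3 + 96*x^2 - 256*x + 256 = (x - 4)^4

Eigenvalues and multiplicities (the geometric multiplicity of λ is n − rank(A − λI), which equals the number of Jordan blocks for λ):
  λ = 4: algebraic multiplicity = 4, geometric multiplicity = 2

Determining the block sizes for each eigenvalue:
  λ = 4: with am = 4 and gm = 2, the partition is not yet determined (e.g. several partitions of 4 into 2 parts exist). Let N = A − (4)·I. Computing rank(N^1) = 2, rank(N^2) = 0; the number of blocks of size ≥ j is rank(N^{j−1}) − rank(N^j), giving [2, 2]. So we have 2 block(s) of size 2 → block sizes [2, 2]

Assembling the blocks gives a Jordan form
J =
  [4, 1, 0, 0]
  [0, 4, 0, 0]
  [0, 0, 4, 1]
  [0, 0, 0, 4]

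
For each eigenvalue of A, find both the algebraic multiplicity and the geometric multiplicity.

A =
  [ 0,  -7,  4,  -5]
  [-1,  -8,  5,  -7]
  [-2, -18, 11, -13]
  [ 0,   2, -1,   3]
λ = 1: alg = 2, geom = 1; λ = 2: alg = 2, geom = 1

Step 1 — factor the characteristic polynomial to read off the algebraic multiplicities:
  χ_A(x) = (x - 2)^2*(x - 1)^2

Step 2 — compute geometric multiplicities via the rank-nullity identity g(λ) = n − rank(A − λI):
  rank(A − (1)·I) = 3, so dim ker(A − (1)·I) = n − 3 = 1
  rank(A − (2)·I) = 3, so dim ker(A − (2)·I) = n − 3 = 1

Summary:
  λ = 1: algebraic multiplicity = 2, geometric multiplicity = 1
  λ = 2: algebraic multiplicity = 2, geometric multiplicity = 1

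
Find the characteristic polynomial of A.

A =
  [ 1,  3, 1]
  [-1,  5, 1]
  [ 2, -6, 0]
x^3 - 6*x^2 + 12*x - 8

Expanding det(x·I − A) (e.g. by cofactor expansion or by noting that A is similar to its Jordan form J, which has the same characteristic polynomial as A) gives
  χ_A(x) = x^3 - 6*x^2 + 12*x - 8
which factors as (x - 2)^3. The eigenvalues (with algebraic multiplicities) are λ = 2 with multiplicity 3.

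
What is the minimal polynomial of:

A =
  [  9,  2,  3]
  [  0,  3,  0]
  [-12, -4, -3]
x^2 - 6*x + 9

The characteristic polynomial is χ_A(x) = (x - 3)^3, so the eigenvalues are known. The minimal polynomial is
  m_A(x) = Π_λ (x − λ)^{k_λ}
where k_λ is the size of the *largest* Jordan block for λ (equivalently, the smallest k with (A − λI)^k v = 0 for every generalised eigenvector v of λ).

  λ = 3: largest Jordan block has size 2, contributing (x − 3)^2

So m_A(x) = (x - 3)^2 = x^2 - 6*x + 9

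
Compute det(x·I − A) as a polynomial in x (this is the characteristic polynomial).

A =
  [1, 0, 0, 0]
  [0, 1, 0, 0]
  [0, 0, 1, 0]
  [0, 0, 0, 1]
x^4 - 4*x^3 + 6*x^2 - 4*x + 1

Expanding det(x·I − A) (e.g. by cofactor expansion or by noting that A is similar to its Jordan form J, which has the same characteristic polynomial as A) gives
  χ_A(x) = x^4 - 4*x^3 + 6*x^2 - 4*x + 1
which factors as (x - 1)^4. The eigenvalues (with algebraic multiplicities) are λ = 1 with multiplicity 4.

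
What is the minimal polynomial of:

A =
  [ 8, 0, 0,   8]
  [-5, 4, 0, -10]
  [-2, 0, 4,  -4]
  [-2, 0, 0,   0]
x^2 - 8*x + 16

The characteristic polynomial is χ_A(x) = (x - 4)^4, so the eigenvalues are known. The minimal polynomial is
  m_A(x) = Π_λ (x − λ)^{k_λ}
where k_λ is the size of the *largest* Jordan block for λ (equivalently, the smallest k with (A − λI)^k v = 0 for every generalised eigenvector v of λ).

  λ = 4: largest Jordan block has size 2, contributing (x − 4)^2

So m_A(x) = (x - 4)^2 = x^2 - 8*x + 16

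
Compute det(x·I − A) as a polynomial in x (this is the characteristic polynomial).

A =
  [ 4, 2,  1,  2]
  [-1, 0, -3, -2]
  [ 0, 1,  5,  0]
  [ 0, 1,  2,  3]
x^4 - 12*x^3 + 54*x^2 - 108*x + 81

Expanding det(x·I − A) (e.g. by cofactor expansion or by noting that A is similar to its Jordan form J, which has the same characteristic polynomial as A) gives
  χ_A(x) = x^4 - 12*x^3 + 54*x^2 - 108*x + 81
which factors as (x - 3)^4. The eigenvalues (with algebraic multiplicities) are λ = 3 with multiplicity 4.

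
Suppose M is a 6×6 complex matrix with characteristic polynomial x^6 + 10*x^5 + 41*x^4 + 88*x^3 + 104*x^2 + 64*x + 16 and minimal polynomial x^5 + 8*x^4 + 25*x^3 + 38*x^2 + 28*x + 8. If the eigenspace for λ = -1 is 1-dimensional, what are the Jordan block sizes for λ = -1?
Block sizes for λ = -1: [2]

Step 1 — from the characteristic polynomial, algebraic multiplicity of λ = -1 is 2. From dim ker(M − (-1)·I) = 1, there are exactly 1 Jordan blocks for λ = -1.
Step 2 — from the minimal polynomial, the factor (x + 1)^2 tells us the largest block for λ = -1 has size 2.
Step 3 — with total size 2, 1 blocks, and largest block 2, the block sizes (in nonincreasing order) are [2].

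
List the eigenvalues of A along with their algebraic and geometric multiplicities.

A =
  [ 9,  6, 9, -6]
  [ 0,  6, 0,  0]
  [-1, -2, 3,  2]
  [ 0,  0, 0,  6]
λ = 6: alg = 4, geom = 3

Step 1 — factor the characteristic polynomial to read off the algebraic multiplicities:
  χ_A(x) = (x - 6)^4

Step 2 — compute geometric multiplicities via the rank-nullity identity g(λ) = n − rank(A − λI):
  rank(A − (6)·I) = 1, so dim ker(A − (6)·I) = n − 1 = 3

Summary:
  λ = 6: algebraic multiplicity = 4, geometric multiplicity = 3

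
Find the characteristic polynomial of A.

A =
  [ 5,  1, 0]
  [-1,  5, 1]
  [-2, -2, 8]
x^3 - 18*x^2 + 108*x - 216

Expanding det(x·I − A) (e.g. by cofactor expansion or by noting that A is similar to its Jordan form J, which has the same characteristic polynomial as A) gives
  χ_A(x) = x^3 - 18*x^2 + 108*x - 216
which factors as (x - 6)^3. The eigenvalues (with algebraic multiplicities) are λ = 6 with multiplicity 3.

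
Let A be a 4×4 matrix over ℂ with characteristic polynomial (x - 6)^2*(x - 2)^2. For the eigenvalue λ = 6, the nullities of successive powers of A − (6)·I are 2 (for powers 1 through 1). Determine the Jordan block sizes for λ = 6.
Block sizes for λ = 6: [1, 1]

From the dimensions of kernels of powers, the number of Jordan blocks of size at least j is d_j − d_{j−1} where d_j = dim ker(N^j) (with d_0 = 0). Computing the differences gives [2].
The number of blocks of size exactly k is (#blocks of size ≥ k) − (#blocks of size ≥ k + 1), so the partition is: 2 block(s) of size 1.
In nonincreasing order the block sizes are [1, 1].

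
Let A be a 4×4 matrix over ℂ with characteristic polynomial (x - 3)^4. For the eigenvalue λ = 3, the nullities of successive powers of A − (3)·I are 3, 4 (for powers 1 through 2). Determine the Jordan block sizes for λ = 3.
Block sizes for λ = 3: [2, 1, 1]

From the dimensions of kernels of powers, the number of Jordan blocks of size at least j is d_j − d_{j−1} where d_j = dim ker(N^j) (with d_0 = 0). Computing the differences gives [3, 1].
The number of blocks of size exactly k is (#blocks of size ≥ k) − (#blocks of size ≥ k + 1), so the partition is: 2 block(s) of size 1, 1 block(s) of size 2.
In nonincreasing order the block sizes are [2, 1, 1].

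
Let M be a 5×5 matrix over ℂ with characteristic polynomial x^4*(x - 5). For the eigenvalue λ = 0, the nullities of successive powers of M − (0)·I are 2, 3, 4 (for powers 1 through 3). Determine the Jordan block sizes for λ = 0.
Block sizes for λ = 0: [3, 1]

From the dimensions of kernels of powers, the number of Jordan blocks of size at least j is d_j − d_{j−1} where d_j = dim ker(N^j) (with d_0 = 0). Computing the differences gives [2, 1, 1].
The number of blocks of size exactly k is (#blocks of size ≥ k) − (#blocks of size ≥ k + 1), so the partition is: 1 block(s) of size 1, 1 block(s) of size 3.
In nonincreasing order the block sizes are [3, 1].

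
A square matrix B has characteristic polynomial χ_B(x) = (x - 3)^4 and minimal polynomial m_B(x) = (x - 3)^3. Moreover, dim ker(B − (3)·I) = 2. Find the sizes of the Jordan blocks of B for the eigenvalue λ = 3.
Block sizes for λ = 3: [3, 1]

Step 1 — from the characteristic polynomial, algebraic multiplicity of λ = 3 is 4. From dim ker(B − (3)·I) = 2, there are exactly 2 Jordan blocks for λ = 3.
Step 2 — from the minimal polynomial, the factor (x − 3)^3 tells us the largest block for λ = 3 has size 3.
Step 3 — with total size 4, 2 blocks, and largest block 3, the block sizes (in nonincreasing order) are [3, 1].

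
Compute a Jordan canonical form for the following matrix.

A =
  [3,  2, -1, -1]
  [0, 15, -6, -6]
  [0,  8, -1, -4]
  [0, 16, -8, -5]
J_2(3) ⊕ J_1(3) ⊕ J_1(3)

The characteristic polynomial is
  det(x·I − A) = x^4 - 12*x^3 + 54*x^2 - 108*x + 81 = (x - 3)^4

Eigenvalues and multiplicities (the geometric multiplicity of λ is n − rank(A − λI), which equals the number of Jordan blocks for λ):
  λ = 3: algebraic multiplicity = 4, geometric multiplicity = 3

Determining the block sizes for each eigenvalue:
  λ = 3: 3 blocks summing to 4 forces exactly one block of size 2 and the rest size 1 → block sizes [2, 1, 1]

Assembling the blocks gives a Jordan form
J =
  [3, 1, 0, 0]
  [0, 3, 0, 0]
  [0, 0, 3, 0]
  [0, 0, 0, 3]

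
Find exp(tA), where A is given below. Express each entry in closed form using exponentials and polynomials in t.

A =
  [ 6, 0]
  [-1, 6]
e^{tA} =
  [exp(6*t), 0]
  [-t*exp(6*t), exp(6*t)]

Strategy: write A = P · J · P⁻¹ where J is a Jordan canonical form, so e^{tA} = P · e^{tJ} · P⁻¹, and e^{tJ} can be computed block-by-block.

A has Jordan form
J =
  [6, 1]
  [0, 6]
(up to reordering of blocks).

Per-block formulas:
  For a 2×2 Jordan block J_2(6): exp(t · J_2(6)) = e^(6t)·(I + t·N), where N is the 2×2 nilpotent shift.

After assembling e^{tJ} and conjugating by P, we get:

e^{tA} =
  [exp(6*t), 0]
  [-t*exp(6*t), exp(6*t)]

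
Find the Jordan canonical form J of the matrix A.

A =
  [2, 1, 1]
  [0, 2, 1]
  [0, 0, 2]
J_3(2)

The characteristic polynomial is
  det(x·I − A) = x^3 - 6*x^2 + 12*x - 8 = (x - 2)^3

Eigenvalues and multiplicities (the geometric multiplicity of λ is n − rank(A − λI), which equals the number of Jordan blocks for λ):
  λ = 2: algebraic multiplicity = 3, geometric multiplicity = 1

Determining the block sizes for each eigenvalue:
  λ = 2: one block (gm = 1), so the single block has size am = 3 → block sizes [3]

Assembling the blocks gives a Jordan form
J =
  [2, 1, 0]
  [0, 2, 1]
  [0, 0, 2]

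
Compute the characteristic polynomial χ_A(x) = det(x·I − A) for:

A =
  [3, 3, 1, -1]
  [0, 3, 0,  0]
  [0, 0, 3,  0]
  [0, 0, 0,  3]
x^4 - 12*x^3 + 54*x^2 - 108*x + 81

Expanding det(x·I − A) (e.g. by cofactor expansion or by noting that A is similar to its Jordan form J, which has the same characteristic polynomial as A) gives
  χ_A(x) = x^4 - 12*x^3 + 54*x^2 - 108*x + 81
which factors as (x - 3)^4. The eigenvalues (with algebraic multiplicities) are λ = 3 with multiplicity 4.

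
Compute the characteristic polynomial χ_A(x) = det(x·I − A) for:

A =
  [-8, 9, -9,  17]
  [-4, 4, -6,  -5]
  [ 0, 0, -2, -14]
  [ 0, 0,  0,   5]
x^4 + x^3 - 18*x^2 - 52*x - 40

Expanding det(x·I − A) (e.g. by cofactor expansion or by noting that A is similar to its Jordan form J, which has the same characteristic polynomial as A) gives
  χ_A(x) = x^4 + x^3 - 18*x^2 - 52*x - 40
which factors as (x - 5)*(x + 2)^3. The eigenvalues (with algebraic multiplicities) are λ = -2 with multiplicity 3, λ = 5 with multiplicity 1.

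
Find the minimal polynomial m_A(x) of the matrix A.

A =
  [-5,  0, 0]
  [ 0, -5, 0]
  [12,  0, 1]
x^2 + 4*x - 5

The characteristic polynomial is χ_A(x) = (x - 1)*(x + 5)^2, so the eigenvalues are known. The minimal polynomial is
  m_A(x) = Π_λ (x − λ)^{k_λ}
where k_λ is the size of the *largest* Jordan block for λ (equivalently, the smallest k with (A − λI)^k v = 0 for every generalised eigenvector v of λ).

  λ = -5: largest Jordan block has size 1, contributing (x + 5)
  λ = 1: largest Jordan block has size 1, contributing (x − 1)

So m_A(x) = (x - 1)*(x + 5) = x^2 + 4*x - 5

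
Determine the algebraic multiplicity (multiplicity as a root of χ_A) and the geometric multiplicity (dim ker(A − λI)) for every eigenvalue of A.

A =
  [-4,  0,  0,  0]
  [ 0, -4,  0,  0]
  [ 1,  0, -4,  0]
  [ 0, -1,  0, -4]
λ = -4: alg = 4, geom = 2

Step 1 — factor the characteristic polynomial to read off the algebraic multiplicities:
  χ_A(x) = (x + 4)^4

Step 2 — compute geometric multiplicities via the rank-nullity identity g(λ) = n − rank(A − λI):
  rank(A − (-4)·I) = 2, so dim ker(A − (-4)·I) = n − 2 = 2

Summary:
  λ = -4: algebraic multiplicity = 4, geometric multiplicity = 2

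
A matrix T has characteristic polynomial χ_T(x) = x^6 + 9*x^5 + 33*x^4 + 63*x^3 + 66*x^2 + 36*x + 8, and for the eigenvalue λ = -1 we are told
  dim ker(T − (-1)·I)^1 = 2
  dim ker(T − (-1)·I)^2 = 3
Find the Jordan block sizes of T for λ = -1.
Block sizes for λ = -1: [2, 1]

From the dimensions of kernels of powers, the number of Jordan blocks of size at least j is d_j − d_{j−1} where d_j = dim ker(N^j) (with d_0 = 0). Computing the differences gives [2, 1].
The number of blocks of size exactly k is (#blocks of size ≥ k) − (#blocks of size ≥ k + 1), so the partition is: 1 block(s) of size 1, 1 block(s) of size 2.
In nonincreasing order the block sizes are [2, 1].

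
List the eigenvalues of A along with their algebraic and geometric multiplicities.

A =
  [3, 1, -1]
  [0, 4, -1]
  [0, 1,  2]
λ = 3: alg = 3, geom = 2

Step 1 — factor the characteristic polynomial to read off the algebraic multiplicities:
  χ_A(x) = (x - 3)^3

Step 2 — compute geometric multiplicities via the rank-nullity identity g(λ) = n − rank(A − λI):
  rank(A − (3)·I) = 1, so dim ker(A − (3)·I) = n − 1 = 2

Summary:
  λ = 3: algebraic multiplicity = 3, geometric multiplicity = 2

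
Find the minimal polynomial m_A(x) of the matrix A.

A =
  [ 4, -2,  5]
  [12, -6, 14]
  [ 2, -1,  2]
x^3

The characteristic polynomial is χ_A(x) = x^3, so the eigenvalues are known. The minimal polynomial is
  m_A(x) = Π_λ (x − λ)^{k_λ}
where k_λ is the size of the *largest* Jordan block for λ (equivalently, the smallest k with (A − λI)^k v = 0 for every generalised eigenvector v of λ).

  λ = 0: largest Jordan block has size 3, contributing (x − 0)^3

So m_A(x) = x^3 = x^3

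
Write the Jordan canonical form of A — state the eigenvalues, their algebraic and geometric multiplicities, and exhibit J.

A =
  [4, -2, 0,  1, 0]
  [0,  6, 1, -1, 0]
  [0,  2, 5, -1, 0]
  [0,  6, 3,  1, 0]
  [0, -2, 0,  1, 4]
J_3(4) ⊕ J_1(4) ⊕ J_1(4)

The characteristic polynomial is
  det(x·I − A) = x^5 - 20*x^4 + 160*x^3 - 640*x^2 + 1280*x - 1024 = (x - 4)^5

Eigenvalues and multiplicities (the geometric multiplicity of λ is n − rank(A − λI), which equals the number of Jordan blocks for λ):
  λ = 4: algebraic multiplicity = 5, geometric multiplicity = 3

Determining the block sizes for each eigenvalue:
  λ = 4: with am = 5 and gm = 3, the partition is not yet determined (e.g. several partitions of 5 into 3 parts exist). Let N = A − (4)·I. Computing rank(N^1) = 2, rank(N^2) = 1, rank(N^3) = 0; the number of blocks of size ≥ j is rank(N^{j−1}) − rank(N^j), giving [3, 1, 1]. So we have 1 block(s) of size 3, 2 block(s) of size 1 → block sizes [3, 1, 1]

Assembling the blocks gives a Jordan form
J =
  [4, 1, 0, 0, 0]
  [0, 4, 1, 0, 0]
  [0, 0, 4, 0, 0]
  [0, 0, 0, 4, 0]
  [0, 0, 0, 0, 4]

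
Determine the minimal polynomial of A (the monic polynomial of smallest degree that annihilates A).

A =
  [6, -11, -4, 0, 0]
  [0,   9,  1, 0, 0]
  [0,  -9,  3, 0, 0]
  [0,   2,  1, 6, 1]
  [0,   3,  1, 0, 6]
x^3 - 18*x^2 + 108*x - 216

The characteristic polynomial is χ_A(x) = (x - 6)^5, so the eigenvalues are known. The minimal polynomial is
  m_A(x) = Π_λ (x − λ)^{k_λ}
where k_λ is the size of the *largest* Jordan block for λ (equivalently, the smallest k with (A − λI)^k v = 0 for every generalised eigenvector v of λ).

  λ = 6: largest Jordan block has size 3, contributing (x − 6)^3

So m_A(x) = (x - 6)^3 = x^3 - 18*x^2 + 108*x - 216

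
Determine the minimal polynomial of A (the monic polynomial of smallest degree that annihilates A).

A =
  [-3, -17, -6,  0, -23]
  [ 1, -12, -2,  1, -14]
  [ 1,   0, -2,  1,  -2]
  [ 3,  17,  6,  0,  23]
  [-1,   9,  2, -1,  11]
x^4 + 6*x^3 + 9*x^2

The characteristic polynomial is χ_A(x) = x^3*(x + 3)^2, so the eigenvalues are known. The minimal polynomial is
  m_A(x) = Π_λ (x − λ)^{k_λ}
where k_λ is the size of the *largest* Jordan block for λ (equivalently, the smallest k with (A − λI)^k v = 0 for every generalised eigenvector v of λ).

  λ = -3: largest Jordan block has size 2, contributing (x + 3)^2
  λ = 0: largest Jordan block has size 2, contributing (x − 0)^2

So m_A(x) = x^2*(x + 3)^2 = x^4 + 6*x^3 + 9*x^2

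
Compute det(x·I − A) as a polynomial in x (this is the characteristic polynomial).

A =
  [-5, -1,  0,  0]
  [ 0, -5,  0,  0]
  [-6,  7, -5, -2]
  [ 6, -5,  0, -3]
x^4 + 18*x^3 + 120*x^2 + 350*x + 375

Expanding det(x·I − A) (e.g. by cofactor expansion or by noting that A is similar to its Jordan form J, which has the same characteristic polynomial as A) gives
  χ_A(x) = x^4 + 18*x^3 + 120*x^2 + 350*x + 375
which factors as (x + 3)*(x + 5)^3. The eigenvalues (with algebraic multiplicities) are λ = -5 with multiplicity 3, λ = -3 with multiplicity 1.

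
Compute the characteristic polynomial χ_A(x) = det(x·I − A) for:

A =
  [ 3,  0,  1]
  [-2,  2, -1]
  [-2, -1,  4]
x^3 - 9*x^2 + 27*x - 27

Expanding det(x·I − A) (e.g. by cofactor expansion or by noting that A is similar to its Jordan form J, which has the same characteristic polynomial as A) gives
  χ_A(x) = x^3 - 9*x^2 + 27*x - 27
which factors as (x - 3)^3. The eigenvalues (with algebraic multiplicities) are λ = 3 with multiplicity 3.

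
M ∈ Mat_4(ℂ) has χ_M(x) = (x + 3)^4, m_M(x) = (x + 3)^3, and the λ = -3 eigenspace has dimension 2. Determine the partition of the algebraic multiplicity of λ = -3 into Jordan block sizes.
Block sizes for λ = -3: [3, 1]

Step 1 — from the characteristic polynomial, algebraic multiplicity of λ = -3 is 4. From dim ker(M − (-3)·I) = 2, there are exactly 2 Jordan blocks for λ = -3.
Step 2 — from the minimal polynomial, the factor (x + 3)^3 tells us the largest block for λ = -3 has size 3.
Step 3 — with total size 4, 2 blocks, and largest block 3, the block sizes (in nonincreasing order) are [3, 1].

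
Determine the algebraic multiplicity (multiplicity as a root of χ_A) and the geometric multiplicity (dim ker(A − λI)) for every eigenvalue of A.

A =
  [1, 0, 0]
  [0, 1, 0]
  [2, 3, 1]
λ = 1: alg = 3, geom = 2

Step 1 — factor the characteristic polynomial to read off the algebraic multiplicities:
  χ_A(x) = (x - 1)^3

Step 2 — compute geometric multiplicities via the rank-nullity identity g(λ) = n − rank(A − λI):
  rank(A − (1)·I) = 1, so dim ker(A − (1)·I) = n − 1 = 2

Summary:
  λ = 1: algebraic multiplicity = 3, geometric multiplicity = 2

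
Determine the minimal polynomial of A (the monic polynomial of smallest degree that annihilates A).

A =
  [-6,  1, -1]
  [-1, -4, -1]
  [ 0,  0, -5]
x^2 + 10*x + 25

The characteristic polynomial is χ_A(x) = (x + 5)^3, so the eigenvalues are known. The minimal polynomial is
  m_A(x) = Π_λ (x − λ)^{k_λ}
where k_λ is the size of the *largest* Jordan block for λ (equivalently, the smallest k with (A − λI)^k v = 0 for every generalised eigenvector v of λ).

  λ = -5: largest Jordan block has size 2, contributing (x + 5)^2

So m_A(x) = (x + 5)^2 = x^2 + 10*x + 25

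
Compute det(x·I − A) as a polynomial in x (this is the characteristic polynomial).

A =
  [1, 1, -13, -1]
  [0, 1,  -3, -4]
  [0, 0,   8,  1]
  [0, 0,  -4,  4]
x^4 - 14*x^3 + 61*x^2 - 84*x + 36

Expanding det(x·I − A) (e.g. by cofactor expansion or by noting that A is similar to its Jordan form J, which has the same characteristic polynomial as A) gives
  χ_A(x) = x^4 - 14*x^3 + 61*x^2 - 84*x + 36
which factors as (x - 6)^2*(x - 1)^2. The eigenvalues (with algebraic multiplicities) are λ = 1 with multiplicity 2, λ = 6 with multiplicity 2.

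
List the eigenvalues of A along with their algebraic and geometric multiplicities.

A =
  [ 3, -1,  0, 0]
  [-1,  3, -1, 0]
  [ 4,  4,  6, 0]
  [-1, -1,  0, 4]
λ = 4: alg = 4, geom = 2

Step 1 — factor the characteristic polynomial to read off the algebraic multiplicities:
  χ_A(x) = (x - 4)^4

Step 2 — compute geometric multiplicities via the rank-nullity identity g(λ) = n − rank(A − λI):
  rank(A − (4)·I) = 2, so dim ker(A − (4)·I) = n − 2 = 2

Summary:
  λ = 4: algebraic multiplicity = 4, geometric multiplicity = 2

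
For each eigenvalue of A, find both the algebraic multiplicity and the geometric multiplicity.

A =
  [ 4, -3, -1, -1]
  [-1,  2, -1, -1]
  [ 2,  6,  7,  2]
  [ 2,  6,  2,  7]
λ = 5: alg = 4, geom = 3

Step 1 — factor the characteristic polynomial to read off the algebraic multiplicities:
  χ_A(x) = (x - 5)^4

Step 2 — compute geometric multiplicities via the rank-nullity identity g(λ) = n − rank(A − λI):
  rank(A − (5)·I) = 1, so dim ker(A − (5)·I) = n − 1 = 3

Summary:
  λ = 5: algebraic multiplicity = 4, geometric multiplicity = 3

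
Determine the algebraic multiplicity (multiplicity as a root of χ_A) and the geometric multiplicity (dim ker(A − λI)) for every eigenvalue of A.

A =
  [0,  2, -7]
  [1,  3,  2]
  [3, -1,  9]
λ = 4: alg = 3, geom = 1

Step 1 — factor the characteristic polynomial to read off the algebraic multiplicities:
  χ_A(x) = (x - 4)^3

Step 2 — compute geometric multiplicities via the rank-nullity identity g(λ) = n − rank(A − λI):
  rank(A − (4)·I) = 2, so dim ker(A − (4)·I) = n − 2 = 1

Summary:
  λ = 4: algebraic multiplicity = 3, geometric multiplicity = 1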